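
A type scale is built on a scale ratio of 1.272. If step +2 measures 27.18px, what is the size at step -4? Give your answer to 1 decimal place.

Moving from step +2 to step -4 is 6 steps down, so divide by r⁶.
27.18 ÷ 1.272⁶ = 27.18 ÷ 4.23568 ≈ 6.417

6.4px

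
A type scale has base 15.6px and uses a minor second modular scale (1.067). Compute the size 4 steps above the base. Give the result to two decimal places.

20.22px

15.6 × 1.067⁴ = 15.6 × 1.29616 ≈ 20.22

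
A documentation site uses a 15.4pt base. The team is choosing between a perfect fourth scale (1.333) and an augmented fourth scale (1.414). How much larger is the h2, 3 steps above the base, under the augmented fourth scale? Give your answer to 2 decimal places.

Perfect fourth: 15.4 × 1.333³ = 36.4763pt
Augmented fourth: 15.4 × 1.414³ = 43.5380pt
Difference: 43.5380 − 36.4763 = 7.0617pt

7.06pt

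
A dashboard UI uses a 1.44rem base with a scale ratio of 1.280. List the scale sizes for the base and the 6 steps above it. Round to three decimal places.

1.440rem, 1.843rem, 2.359rem, 3.020rem, 3.865rem, 4.948rem, 6.333rem

Step 0: 1.44rem
Step 1: 1.44 × 1.280 = 1.843
Step 2: 1.44 × 1.280² = 2.359
Step 3: 1.44 × 1.280³ = 3.020
Step 4: 1.44 × 1.280⁴ = 3.865
Step 5: 1.44 × 1.280⁵ = 4.948
Step 6: 1.44 × 1.280⁶ = 6.333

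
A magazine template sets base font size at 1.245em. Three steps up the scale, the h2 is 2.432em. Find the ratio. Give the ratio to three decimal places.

The ratio satisfies 1.245 × r³ = 2.432, so r = (2.432 / 1.245)^(1/3).
r = 1.9534^(1/3) ≈ 1.2501

1.250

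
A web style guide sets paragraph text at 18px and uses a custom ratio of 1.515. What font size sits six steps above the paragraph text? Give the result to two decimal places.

18.0 × 1.515⁶ = 18.0 × 12.09138 ≈ 217.64

217.64px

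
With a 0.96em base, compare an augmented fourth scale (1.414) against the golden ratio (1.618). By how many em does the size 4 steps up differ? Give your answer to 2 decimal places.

Augmented fourth: 0.96 × 1.414⁴ = 3.8377em
Golden ratio: 0.96 × 1.618⁴ = 6.5794em
Difference: 6.5794 − 3.8377 = 2.7417em

2.74em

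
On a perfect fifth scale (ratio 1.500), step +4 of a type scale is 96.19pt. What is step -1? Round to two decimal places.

96.19 ÷ 1.500⁵ = 96.19 ÷ 7.59375 ≈ 12.667

12.67pt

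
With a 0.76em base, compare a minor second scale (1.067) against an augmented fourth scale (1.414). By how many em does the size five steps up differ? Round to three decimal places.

3.245em

Minor second: 0.76 × 1.067⁵ = 1.05108em
Augmented fourth: 0.76 × 1.414⁵ = 4.29596em
Difference: 4.29596 − 1.05108 = 3.24488em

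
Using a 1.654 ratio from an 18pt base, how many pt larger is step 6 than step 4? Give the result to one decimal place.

Step 4: 18.0 × 1.654⁴ = 134.715pt
Step 6: 18.0 × 1.654⁶ = 368.541pt
Difference: 368.541 − 134.715 = 233.826pt

233.8pt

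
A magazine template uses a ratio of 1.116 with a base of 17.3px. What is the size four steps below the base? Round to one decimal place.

Each step on a modular scale multiplies by the ratio, so the size n steps from the base is base × ratioⁿ.
17.3 ÷ 1.116⁴ = 17.3 ÷ 1.55116 ≈ 11.15

11.2px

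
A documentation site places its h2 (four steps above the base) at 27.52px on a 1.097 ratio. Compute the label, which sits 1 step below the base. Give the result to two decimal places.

The gap is -1 − (4) = -5 steps, so the factor is 1.097^-5.
27.52 ÷ 1.097⁵ = 27.52 ÷ 1.58867 ≈ 17.323

17.32px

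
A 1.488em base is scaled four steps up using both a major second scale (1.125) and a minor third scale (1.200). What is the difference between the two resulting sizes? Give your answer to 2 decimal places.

0.70em

Major second: 1.488 × 1.125⁴ = 2.3835em
Minor third: 1.488 × 1.200⁴ = 3.0855em
Difference: 3.0855 − 2.3835 = 0.7020em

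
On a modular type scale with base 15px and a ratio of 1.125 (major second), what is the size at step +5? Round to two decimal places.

15.0 × 1.125⁵ = 15.0 × 1.80203 ≈ 27.03

27.03px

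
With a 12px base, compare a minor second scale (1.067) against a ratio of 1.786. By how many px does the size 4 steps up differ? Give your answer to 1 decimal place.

106.5px

Minor second: 12.0 × 1.067⁴ = 15.554px
At 1.786: 12.0 × 1.786⁴ = 122.098px
Difference: 122.098 − 15.554 = 106.544px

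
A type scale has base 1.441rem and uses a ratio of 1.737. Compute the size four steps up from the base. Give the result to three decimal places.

1.441 × 1.737⁴ = 1.441 × 9.10331 ≈ 13.118

13.118rem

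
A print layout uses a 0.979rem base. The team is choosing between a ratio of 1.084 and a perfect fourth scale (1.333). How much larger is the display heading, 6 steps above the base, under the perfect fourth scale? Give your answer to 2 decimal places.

At 1.084: 0.979 × 1.084⁶ = 1.5884rem
Perfect fourth: 0.979 × 1.333⁶ = 5.4924rem
Difference: 5.4924 − 1.5884 = 3.9040rem

3.90rem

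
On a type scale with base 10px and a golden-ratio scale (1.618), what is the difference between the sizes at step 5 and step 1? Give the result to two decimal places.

Step 1: 10.0 × 1.618 = 16.1800px
Step 5: 10.0 × 1.618⁵ = 110.8901px
Difference: 110.8901 − 16.1800 = 94.7101px

94.71px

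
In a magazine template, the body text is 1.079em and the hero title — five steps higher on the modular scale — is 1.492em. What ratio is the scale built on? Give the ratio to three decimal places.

1.067

r⁵ = 1.492 / 1.079, so r = (1.492/1.079)^(1/5).
r = 1.3828^(1/5) ≈ 1.0670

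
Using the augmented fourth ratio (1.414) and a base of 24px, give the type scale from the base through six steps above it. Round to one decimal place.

Step 0: 24px
Step 1: 24.0 × 1.414 = 33.9
Step 2: 24.0 × 1.414² = 48.0
Step 3: 24.0 × 1.414³ = 67.9
Step 4: 24.0 × 1.414⁴ = 95.9
Step 5: 24.0 × 1.414⁵ = 135.7
Step 6: 24.0 × 1.414⁶ = 191.8

24.0px, 33.9px, 48.0px, 67.9px, 95.9px, 135.7px, 191.8px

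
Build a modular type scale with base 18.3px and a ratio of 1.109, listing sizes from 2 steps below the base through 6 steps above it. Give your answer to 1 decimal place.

14.9px, 16.5px, 18.3px, 20.3px, 22.5px, 25.0px, 27.7px, 30.7px, 34.0px

Step -2: 18.3 ÷ 1.109² = 14.9
Step -1: 18.3 ÷ 1.109 = 16.5
Step 0: 18.3px
Step 1: 18.3 × 1.109 = 20.3
Step 2: 18.3 × 1.109² = 22.5
Step 3: 18.3 × 1.109³ = 25.0
Step 4: 18.3 × 1.109⁴ = 27.7
Step 5: 18.3 × 1.109⁵ = 30.7
Step 6: 18.3 × 1.109⁶ = 34.0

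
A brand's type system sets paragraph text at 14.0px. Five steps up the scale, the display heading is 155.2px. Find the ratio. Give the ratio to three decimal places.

1.618

The ratio satisfies 14.0 × r⁵ = 155.2, so r = (155.2 / 14.0)^(1/5).
r = 11.0857^(1/5) ≈ 1.6179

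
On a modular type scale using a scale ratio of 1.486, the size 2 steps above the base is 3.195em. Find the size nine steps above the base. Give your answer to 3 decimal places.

3.195 × 1.486⁷ = 3.195 × 16.00043 ≈ 51.121

51.121em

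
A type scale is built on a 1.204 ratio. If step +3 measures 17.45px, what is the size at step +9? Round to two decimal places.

53.16px

Moving from step +3 to step +9 is 6 steps up, so multiply by r⁶.
17.45 × 1.204⁶ = 17.45 × 3.04620 ≈ 53.156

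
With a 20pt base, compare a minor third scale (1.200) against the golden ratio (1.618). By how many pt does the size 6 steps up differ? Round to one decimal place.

299.1pt

Minor third: 20.0 × 1.200⁶ = 59.720pt
Golden ratio: 20.0 × 1.618⁶ = 358.840pt
Difference: 358.840 − 59.720 = 299.120pt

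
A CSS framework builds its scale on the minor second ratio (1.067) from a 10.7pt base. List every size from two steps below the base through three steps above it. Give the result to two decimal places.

9.40pt, 10.03pt, 10.70pt, 11.42pt, 12.18pt, 13.00pt

Step -2: 10.7 ÷ 1.067² = 9.40
Step -1: 10.7 ÷ 1.067 = 10.03
Step 0: 10.7pt
Step 1: 10.7 × 1.067 = 11.42
Step 2: 10.7 × 1.067² = 12.18
Step 3: 10.7 × 1.067³ = 13.00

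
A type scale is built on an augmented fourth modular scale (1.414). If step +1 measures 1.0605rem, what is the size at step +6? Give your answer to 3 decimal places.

5.995rem

1.0605 × 1.414⁵ = 1.0605 × 5.65258 ≈ 5.995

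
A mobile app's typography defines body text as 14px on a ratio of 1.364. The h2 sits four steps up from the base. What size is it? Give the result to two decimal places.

48.46px

Every step multiplies by the scale ratio.
14.0 × 1.364⁴ = 14.0 × 3.46145 ≈ 48.46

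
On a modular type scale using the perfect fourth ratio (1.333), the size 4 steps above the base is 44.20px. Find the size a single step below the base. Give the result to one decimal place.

44.20 ÷ 1.333⁵ = 44.20 ÷ 4.20873 ≈ 10.502

10.5px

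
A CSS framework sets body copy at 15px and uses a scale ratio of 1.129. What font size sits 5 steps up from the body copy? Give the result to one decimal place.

A modular type scale is a geometric sequence: sizeₙ = base × rⁿ.
15.0 × 1.129⁵ = 15.0 × 1.83430 ≈ 27.51

27.5px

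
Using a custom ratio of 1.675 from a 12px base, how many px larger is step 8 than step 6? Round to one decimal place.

478.5px

Step 6: 12.0 × 1.675⁶ = 265.015px
Step 8: 12.0 × 1.675⁸ = 743.532px
Difference: 743.532 − 265.015 = 478.517px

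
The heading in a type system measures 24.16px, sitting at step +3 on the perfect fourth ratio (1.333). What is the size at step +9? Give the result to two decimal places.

135.54px

24.16 × 1.333⁶ = 24.16 × 5.61023 ≈ 135.543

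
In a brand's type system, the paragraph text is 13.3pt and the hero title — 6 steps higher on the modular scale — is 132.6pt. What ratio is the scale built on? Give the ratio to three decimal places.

1.467

The ratio satisfies 13.3 × r⁶ = 132.6, so r = (132.6 / 13.3)^(1/6).
r = 9.9699^(1/6) ≈ 1.4671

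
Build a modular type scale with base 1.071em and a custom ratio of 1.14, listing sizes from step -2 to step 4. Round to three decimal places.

Step -2: 1.071 ÷ 1.14² = 0.824
Step -1: 1.071 ÷ 1.14 = 0.939
Step 0: 1.071em
Step 1: 1.071 × 1.14 = 1.221
Step 2: 1.071 × 1.14² = 1.392
Step 3: 1.071 × 1.14³ = 1.587
Step 4: 1.071 × 1.14⁴ = 1.809

0.824em, 0.939em, 1.071em, 1.221em, 1.392em, 1.587em, 1.809em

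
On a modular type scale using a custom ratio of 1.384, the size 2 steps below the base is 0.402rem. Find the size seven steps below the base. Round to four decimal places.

The gap is -7 − (-2) = -5 steps, so the factor is 1.384^-5.
0.402 ÷ 1.384⁵ = 0.402 ÷ 5.07786 ≈ 0.0792

0.0792rem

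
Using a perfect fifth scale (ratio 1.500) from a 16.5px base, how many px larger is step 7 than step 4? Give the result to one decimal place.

Step 4: 16.5 × 1.500⁴ = 83.531px
Step 7: 16.5 × 1.500⁷ = 281.918px
Difference: 281.918 − 83.531 = 198.387px

198.4px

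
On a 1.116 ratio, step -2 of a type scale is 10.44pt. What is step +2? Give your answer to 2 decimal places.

16.19pt

Moving from step -2 to step +2 is 4 steps up, so multiply by r⁴.
10.44 × 1.116⁴ = 10.44 × 1.55116 ≈ 16.194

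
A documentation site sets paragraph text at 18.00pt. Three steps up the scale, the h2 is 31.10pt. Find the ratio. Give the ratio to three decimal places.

r³ = 31.10 / 18.00, so r = (31.10/18.00)^(1/3).
r = 1.7278^(1/3) ≈ 1.1999

1.200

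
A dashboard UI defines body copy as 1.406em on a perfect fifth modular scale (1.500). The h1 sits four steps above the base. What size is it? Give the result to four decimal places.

7.1179em

Each step on a modular scale multiplies by the ratio, so the size n steps from the base is base × ratioⁿ.
1.406 × 1.500⁴ = 1.406 × 5.06250 ≈ 7.1179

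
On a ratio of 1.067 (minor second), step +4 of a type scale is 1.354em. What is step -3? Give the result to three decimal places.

0.860em

1.354 ÷ 1.067⁷ = 1.354 ÷ 1.57453 ≈ 0.860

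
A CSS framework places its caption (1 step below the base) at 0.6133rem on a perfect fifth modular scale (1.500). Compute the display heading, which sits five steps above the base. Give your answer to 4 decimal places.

6.9859rem

0.6133 × 1.500⁶ = 0.6133 × 11.39062 ≈ 6.9859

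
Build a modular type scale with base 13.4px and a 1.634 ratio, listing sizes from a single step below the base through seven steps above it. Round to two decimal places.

8.20px, 13.40px, 21.90px, 35.78px, 58.46px, 95.52px, 156.09px, 255.05px, 416.74px

Step -1: 13.4 ÷ 1.634 = 8.20
Step 0: 13.4px
Step 1: 13.4 × 1.634 = 21.90
Step 2: 13.4 × 1.634² = 35.78
Step 3: 13.4 × 1.634³ = 58.46
Step 4: 13.4 × 1.634⁴ = 95.52
Step 5: 13.4 × 1.634⁵ = 156.09
Step 6: 13.4 × 1.634⁶ = 255.05
Step 7: 13.4 × 1.634⁷ = 416.74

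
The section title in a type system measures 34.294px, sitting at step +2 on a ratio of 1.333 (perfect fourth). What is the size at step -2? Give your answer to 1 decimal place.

34.294 ÷ 1.333⁴ = 34.294 ÷ 3.15733 ≈ 10.862

10.9px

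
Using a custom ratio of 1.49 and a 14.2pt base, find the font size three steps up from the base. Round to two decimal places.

46.97pt

Each step on a modular scale multiplies by the ratio, so the size n steps from the base is base × ratioⁿ.
14.2 × 1.49³ = 14.2 × 3.30795 ≈ 46.97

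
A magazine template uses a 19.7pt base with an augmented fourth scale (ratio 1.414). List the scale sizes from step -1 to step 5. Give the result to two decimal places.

13.93pt, 19.70pt, 27.86pt, 39.39pt, 55.69pt, 78.75pt, 111.36pt

Step -1: 19.7 ÷ 1.414 = 13.93
Step 0: 19.7pt
Step 1: 19.7 × 1.414 = 27.86
Step 2: 19.7 × 1.414² = 39.39
Step 3: 19.7 × 1.414³ = 55.69
Step 4: 19.7 × 1.414⁴ = 78.75
Step 5: 19.7 × 1.414⁵ = 111.36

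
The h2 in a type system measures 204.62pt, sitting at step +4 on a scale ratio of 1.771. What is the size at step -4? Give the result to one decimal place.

2.1pt

204.62 ÷ 1.771⁸ = 204.62 ÷ 96.77173 ≈ 2.114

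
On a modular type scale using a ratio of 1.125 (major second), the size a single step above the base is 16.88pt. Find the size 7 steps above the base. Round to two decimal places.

The gap is 7 − (1) = 6 steps, so the factor is 1.125^6.
16.88 × 1.125⁶ = 16.88 × 2.02729 ≈ 34.221

34.22pt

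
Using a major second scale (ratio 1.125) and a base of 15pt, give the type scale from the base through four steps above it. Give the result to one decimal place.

15.0pt, 16.9pt, 19.0pt, 21.4pt, 24.0pt

Step 0: 15pt
Step 1: 15.0 × 1.125 = 16.9
Step 2: 15.0 × 1.125² = 19.0
Step 3: 15.0 × 1.125³ = 21.4
Step 4: 15.0 × 1.125⁴ = 24.0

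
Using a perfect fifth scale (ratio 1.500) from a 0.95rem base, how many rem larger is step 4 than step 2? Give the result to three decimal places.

2.672rem

Step 2: 0.95 × 1.500² = 2.13750rem
Step 4: 0.95 × 1.500⁴ = 4.80938rem
Difference: 4.80938 − 2.13750 = 2.67188rem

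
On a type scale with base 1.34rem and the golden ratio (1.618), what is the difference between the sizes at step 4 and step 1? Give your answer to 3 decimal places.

Step 1: 1.34 × 1.618 = 2.16812rem
Step 4: 1.34 × 1.618⁴ = 9.18372rem
Difference: 9.18372 − 2.16812 = 7.01560rem

7.016rem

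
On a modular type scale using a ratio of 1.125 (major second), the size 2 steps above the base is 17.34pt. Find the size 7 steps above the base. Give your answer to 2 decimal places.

Moving from step +2 to step +7 is 5 steps up, so multiply by r⁵.
17.34 × 1.125⁵ = 17.34 × 1.80203 ≈ 31.247

31.25pt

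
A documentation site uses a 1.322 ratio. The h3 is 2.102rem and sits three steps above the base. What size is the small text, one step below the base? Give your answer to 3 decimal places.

2.102 ÷ 1.322⁴ = 2.102 ÷ 3.05440 ≈ 0.688

0.688rem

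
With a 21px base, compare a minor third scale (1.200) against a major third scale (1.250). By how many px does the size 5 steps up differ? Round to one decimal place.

11.8px

Minor third: 21.0 × 1.200⁵ = 52.255px
Major third: 21.0 × 1.250⁵ = 64.087px
Difference: 64.087 − 52.255 = 11.832px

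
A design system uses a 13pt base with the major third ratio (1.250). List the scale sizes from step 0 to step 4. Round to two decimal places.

13.00pt, 16.25pt, 20.31pt, 25.39pt, 31.74pt

Step 0: 13pt
Step 1: 13.0 × 1.250 = 16.25
Step 2: 13.0 × 1.250² = 20.31
Step 3: 13.0 × 1.250³ = 25.39
Step 4: 13.0 × 1.250⁴ = 31.74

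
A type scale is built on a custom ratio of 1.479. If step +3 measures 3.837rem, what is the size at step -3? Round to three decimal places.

0.367rem

3.837 ÷ 1.479⁶ = 3.837 ÷ 10.46668 ≈ 0.367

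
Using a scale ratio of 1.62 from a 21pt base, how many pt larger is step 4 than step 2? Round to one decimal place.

89.5pt

Step 2: 21.0 × 1.62² = 55.112pt
Step 4: 21.0 × 1.62⁴ = 144.637pt
Difference: 144.637 − 55.112 = 89.525pt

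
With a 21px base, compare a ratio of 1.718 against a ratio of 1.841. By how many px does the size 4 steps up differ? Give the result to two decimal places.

58.29px

At 1.718: 21.0 × 1.718⁴ = 182.9414px
At 1.841: 21.0 × 1.841⁴ = 241.2317px
Difference: 241.2317 − 182.9414 = 58.2903px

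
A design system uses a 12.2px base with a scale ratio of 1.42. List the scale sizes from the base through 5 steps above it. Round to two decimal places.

Step 0: 12.2px
Step 1: 12.2 × 1.42 = 17.32
Step 2: 12.2 × 1.42² = 24.60
Step 3: 12.2 × 1.42³ = 34.93
Step 4: 12.2 × 1.42⁴ = 49.60
Step 5: 12.2 × 1.42⁵ = 70.44

12.20px, 17.32px, 24.60px, 34.93px, 49.60px, 70.44px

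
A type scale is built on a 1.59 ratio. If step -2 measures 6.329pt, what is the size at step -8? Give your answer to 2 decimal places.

0.39pt

Moving from step -2 to step -8 is 6 steps down, so divide by r⁶.
6.329 ÷ 1.59⁶ = 6.329 ÷ 16.15782 ≈ 0.392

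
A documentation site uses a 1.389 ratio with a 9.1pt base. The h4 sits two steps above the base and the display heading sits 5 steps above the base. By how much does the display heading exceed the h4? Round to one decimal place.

Step 2: 9.1 × 1.389² = 17.557pt
Step 5: 9.1 × 1.389⁵ = 47.049pt
Difference: 47.049 − 17.557 = 29.492pt

29.5pt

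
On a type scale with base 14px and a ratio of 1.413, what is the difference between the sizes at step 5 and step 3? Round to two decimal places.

39.36px

Step 3: 14.0 × 1.413³ = 39.4961px
Step 5: 14.0 × 1.413⁵ = 78.8567px
Difference: 78.8567 − 39.4961 = 39.3606px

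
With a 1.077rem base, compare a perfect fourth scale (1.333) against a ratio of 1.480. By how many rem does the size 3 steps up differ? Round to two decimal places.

Perfect fourth: 1.077 × 1.333³ = 2.5510rem
At 1.480: 1.077 × 1.480³ = 3.4914rem
Difference: 3.4914 − 2.5510 = 0.9404rem

0.94rem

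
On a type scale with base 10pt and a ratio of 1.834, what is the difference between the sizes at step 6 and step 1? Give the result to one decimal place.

Step 1: 10.0 × 1.834 = 18.340pt
Step 6: 10.0 × 1.834⁶ = 380.536pt
Difference: 380.536 − 18.340 = 362.196pt

362.2pt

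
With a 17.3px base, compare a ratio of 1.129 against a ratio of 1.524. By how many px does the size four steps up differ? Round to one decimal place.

At 1.129: 17.3 × 1.129⁴ = 28.107px
At 1.524: 17.3 × 1.524⁴ = 93.322px
Difference: 93.322 − 28.107 = 65.215px

65.2px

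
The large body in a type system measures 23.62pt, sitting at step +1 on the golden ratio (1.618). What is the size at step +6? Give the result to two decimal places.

The gap is 6 − (1) = 5 steps, so the factor is 1.618^5.
23.62 × 1.618⁵ = 23.62 × 11.08901 ≈ 261.922

261.92pt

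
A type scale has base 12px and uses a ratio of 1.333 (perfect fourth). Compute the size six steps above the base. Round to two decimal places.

12.0 × 1.333⁶ = 12.0 × 5.61023 ≈ 67.32

67.32px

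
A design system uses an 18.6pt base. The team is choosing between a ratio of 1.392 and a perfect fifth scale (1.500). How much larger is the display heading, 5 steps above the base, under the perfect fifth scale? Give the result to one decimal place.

At 1.392: 18.6 × 1.392⁵ = 97.210pt
Perfect fifth: 18.6 × 1.500⁵ = 141.244pt
Difference: 141.244 − 97.210 = 44.034pt

44.0pt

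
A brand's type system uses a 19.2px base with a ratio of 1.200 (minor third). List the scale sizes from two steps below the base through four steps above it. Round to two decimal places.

13.33px, 16.00px, 19.20px, 23.04px, 27.65px, 33.18px, 39.81px

Step -2: 19.2 ÷ 1.200² = 13.33
Step -1: 19.2 ÷ 1.200 = 16.00
Step 0: 19.2px
Step 1: 19.2 × 1.200 = 23.04
Step 2: 19.2 × 1.200² = 27.65
Step 3: 19.2 × 1.200³ = 33.18
Step 4: 19.2 × 1.200⁴ = 39.81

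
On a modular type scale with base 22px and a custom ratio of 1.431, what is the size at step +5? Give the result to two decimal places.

132.01px

Every step multiplies by the scale ratio.
22.0 × 1.431⁵ = 22.0 × 6.00065 ≈ 132.01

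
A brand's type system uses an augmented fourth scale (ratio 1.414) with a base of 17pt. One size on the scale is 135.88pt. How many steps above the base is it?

1.414ⁿ = 135.88 / 17 = 7.9929
n = ln(7.9929) / ln(1.414) = 2.0786 / 0.3464 ≈ 6.00

6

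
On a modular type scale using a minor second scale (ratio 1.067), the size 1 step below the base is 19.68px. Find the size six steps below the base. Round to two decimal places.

Moving from step -1 to step -6 is 5 steps down, so divide by r⁵.
19.68 ÷ 1.067⁵ = 19.68 ÷ 1.38300 ≈ 14.230

14.23px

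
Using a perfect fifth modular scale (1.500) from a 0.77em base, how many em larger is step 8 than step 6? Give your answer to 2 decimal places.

Step 6: 0.77 × 1.500⁶ = 8.7708em
Step 8: 0.77 × 1.500⁸ = 19.7343em
Difference: 19.7343 − 8.7708 = 10.9635em

10.96em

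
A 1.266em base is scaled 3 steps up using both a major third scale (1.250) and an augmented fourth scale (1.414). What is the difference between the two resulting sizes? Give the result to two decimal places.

Major third: 1.266 × 1.250³ = 2.4727em
Augmented fourth: 1.266 × 1.414³ = 3.5792em
Difference: 3.5792 − 2.4727 = 1.1065em

1.11em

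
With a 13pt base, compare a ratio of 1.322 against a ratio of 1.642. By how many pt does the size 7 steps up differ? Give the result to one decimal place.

At 1.322: 13.0 × 1.322⁷ = 91.741pt
At 1.642: 13.0 × 1.642⁷ = 418.365pt
Difference: 418.365 − 91.741 = 326.624pt

326.6pt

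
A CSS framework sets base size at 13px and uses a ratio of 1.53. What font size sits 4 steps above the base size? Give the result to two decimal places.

13.0 × 1.53⁴ = 13.0 × 5.47981 ≈ 71.24

71.24px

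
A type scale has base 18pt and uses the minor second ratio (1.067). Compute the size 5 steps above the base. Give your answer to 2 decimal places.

24.89pt

Every step multiplies by the scale ratio.
18.0 × 1.067⁵ = 18.0 × 1.38300 ≈ 24.89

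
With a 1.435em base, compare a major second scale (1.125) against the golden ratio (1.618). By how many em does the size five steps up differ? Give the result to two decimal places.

13.33em

Major second: 1.435 × 1.125⁵ = 2.5859em
Golden ratio: 1.435 × 1.618⁵ = 15.9127em
Difference: 15.9127 − 2.5859 = 13.3268em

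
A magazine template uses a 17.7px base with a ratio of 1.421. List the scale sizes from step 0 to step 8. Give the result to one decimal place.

Step 0: 17.7px
Step 1: 17.7 × 1.421 = 25.2
Step 2: 17.7 × 1.421² = 35.7
Step 3: 17.7 × 1.421³ = 50.8
Step 4: 17.7 × 1.421⁴ = 72.2
Step 5: 17.7 × 1.421⁵ = 102.6
Step 6: 17.7 × 1.421⁶ = 145.7
Step 7: 17.7 × 1.421⁷ = 207.1
Step 8: 17.7 × 1.421⁸ = 294.3

17.7px, 25.2px, 35.7px, 50.8px, 72.2px, 102.6px, 145.7px, 207.1px, 294.3px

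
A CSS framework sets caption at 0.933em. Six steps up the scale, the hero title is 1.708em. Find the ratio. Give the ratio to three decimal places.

The ratio satisfies 0.933 × r⁶ = 1.708, so r = (1.708 / 0.933)^(1/6).
r = 1.8307^(1/6) ≈ 1.1060

1.106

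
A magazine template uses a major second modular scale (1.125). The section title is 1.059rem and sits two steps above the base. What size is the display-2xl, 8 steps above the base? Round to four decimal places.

2.1469rem

The gap is 8 − (2) = 6 steps, so the factor is 1.125^6.
1.059 × 1.125⁶ = 1.059 × 2.02729 ≈ 2.1469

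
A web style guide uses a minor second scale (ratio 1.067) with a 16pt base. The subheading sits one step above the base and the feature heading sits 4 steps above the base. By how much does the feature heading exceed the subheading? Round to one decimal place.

3.7pt

Step 1: 16.0 × 1.067 = 17.072pt
Step 4: 16.0 × 1.067⁴ = 20.739pt
Difference: 20.739 − 17.072 = 3.667pt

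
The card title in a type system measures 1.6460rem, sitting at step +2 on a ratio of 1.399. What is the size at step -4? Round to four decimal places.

0.2195rem

1.6460 ÷ 1.399⁶ = 1.6460 ÷ 7.49732 ≈ 0.2195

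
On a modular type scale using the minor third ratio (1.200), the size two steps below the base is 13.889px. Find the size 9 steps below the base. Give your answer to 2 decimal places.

13.889 ÷ 1.200⁷ = 13.889 ÷ 3.58318 ≈ 3.876

3.88px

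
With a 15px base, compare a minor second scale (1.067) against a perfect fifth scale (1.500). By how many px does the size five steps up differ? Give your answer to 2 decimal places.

Minor second: 15.0 × 1.067⁵ = 20.7450px
Perfect fifth: 15.0 × 1.500⁵ = 113.9062px
Difference: 113.9062 − 20.7450 = 93.1612px

93.16px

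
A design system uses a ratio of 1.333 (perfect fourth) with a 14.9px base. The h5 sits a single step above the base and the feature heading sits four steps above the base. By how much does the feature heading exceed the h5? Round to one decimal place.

Step 1: 14.9 × 1.333 = 19.862px
Step 4: 14.9 × 1.333⁴ = 47.044px
Difference: 47.044 − 19.862 = 27.182px

27.2px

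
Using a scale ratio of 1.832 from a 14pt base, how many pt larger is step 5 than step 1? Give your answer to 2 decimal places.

Step 1: 14.0 × 1.832 = 25.6480pt
Step 5: 14.0 × 1.832⁵ = 288.9052pt
Difference: 288.9052 − 25.6480 = 263.2572pt

263.26pt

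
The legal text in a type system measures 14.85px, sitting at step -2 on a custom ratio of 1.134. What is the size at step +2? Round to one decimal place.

24.6px

14.85 × 1.134⁴ = 14.85 × 1.65368 ≈ 24.557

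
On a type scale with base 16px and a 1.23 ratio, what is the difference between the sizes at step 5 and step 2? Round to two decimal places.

20.84px

Step 2: 16.0 × 1.23² = 24.2064px
Step 5: 16.0 × 1.23⁵ = 45.0449px
Difference: 45.0449 − 24.2064 = 20.8385px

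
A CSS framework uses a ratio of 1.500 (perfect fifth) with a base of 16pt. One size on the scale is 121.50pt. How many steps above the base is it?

1.500ⁿ = 121.50 / 16 = 7.5938
n = ln(7.5938) / ln(1.500) = 2.0273 / 0.4055 ≈ 5.00

5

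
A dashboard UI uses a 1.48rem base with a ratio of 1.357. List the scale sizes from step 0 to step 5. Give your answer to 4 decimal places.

1.4800rem, 2.0084rem, 2.7253rem, 3.6983rem, 5.0186rem, 6.8102rem

Step 0: 1.48rem
Step 1: 1.48 × 1.357 = 2.0084
Step 2: 1.48 × 1.357² = 2.7253
Step 3: 1.48 × 1.357³ = 3.6983
Step 4: 1.48 × 1.357⁴ = 5.0186
Step 5: 1.48 × 1.357⁵ = 6.8102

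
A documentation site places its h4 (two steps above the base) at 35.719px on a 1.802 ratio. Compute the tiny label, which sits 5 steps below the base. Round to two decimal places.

0.58px

The gap is -5 − (2) = -7 steps, so the factor is 1.802^-7.
35.719 ÷ 1.802⁷ = 35.719 ÷ 61.69976 ≈ 0.579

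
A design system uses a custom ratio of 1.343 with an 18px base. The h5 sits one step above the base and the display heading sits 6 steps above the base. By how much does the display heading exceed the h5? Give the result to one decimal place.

Step 1: 18.0 × 1.343 = 24.174px
Step 6: 18.0 × 1.343⁶ = 105.616px
Difference: 105.616 − 24.174 = 81.442px

81.4px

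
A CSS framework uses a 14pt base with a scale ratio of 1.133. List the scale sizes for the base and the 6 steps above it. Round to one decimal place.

14.0pt, 15.9pt, 18.0pt, 20.4pt, 23.1pt, 26.1pt, 29.6pt

Step 0: 14pt
Step 1: 14.0 × 1.133 = 15.9
Step 2: 14.0 × 1.133² = 18.0
Step 3: 14.0 × 1.133³ = 20.4
Step 4: 14.0 × 1.133⁴ = 23.1
Step 5: 14.0 × 1.133⁵ = 26.1
Step 6: 14.0 × 1.133⁶ = 29.6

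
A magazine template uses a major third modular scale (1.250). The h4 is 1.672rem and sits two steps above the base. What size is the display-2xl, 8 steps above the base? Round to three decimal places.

6.378rem

The gap is 8 − (2) = 6 steps, so the factor is 1.250^6.
1.672 × 1.250⁶ = 1.672 × 3.81470 ≈ 6.378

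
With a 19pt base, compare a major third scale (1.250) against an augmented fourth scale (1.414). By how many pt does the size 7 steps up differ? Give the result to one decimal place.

Major third: 19.0 × 1.250⁷ = 90.599pt
Augmented fourth: 19.0 × 1.414⁷ = 214.733pt
Difference: 214.733 − 90.599 = 124.134pt

124.1pt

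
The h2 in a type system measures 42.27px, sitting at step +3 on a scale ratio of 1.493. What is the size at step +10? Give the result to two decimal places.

Moving from step +3 to step +10 is 7 steps up, so multiply by r⁷.
42.27 × 1.493⁷ = 42.27 × 16.53555 ≈ 698.958

698.96px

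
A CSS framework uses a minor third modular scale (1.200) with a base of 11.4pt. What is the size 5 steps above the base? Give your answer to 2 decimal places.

Each step on a modular scale multiplies by the ratio, so the size n steps from the base is base × ratioⁿ.
11.4 × 1.200⁵ = 11.4 × 2.48832 ≈ 28.37

28.37pt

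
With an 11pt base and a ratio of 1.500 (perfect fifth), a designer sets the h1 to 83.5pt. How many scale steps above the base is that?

1.500ⁿ = 83.5 / 11 = 7.5909
n = ln(7.5909) / ln(1.500) = 2.0270 / 0.4055 ≈ 5.00

5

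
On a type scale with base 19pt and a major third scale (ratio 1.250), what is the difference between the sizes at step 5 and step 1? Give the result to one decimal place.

Step 1: 19.0 × 1.250 = 23.750pt
Step 5: 19.0 × 1.250⁵ = 57.983pt
Difference: 57.983 − 23.750 = 34.233pt

34.2pt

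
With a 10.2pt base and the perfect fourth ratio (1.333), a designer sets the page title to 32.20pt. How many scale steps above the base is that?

1.333ⁿ = 32.20 / 10.2 = 3.1569
n = ln(3.1569) / ln(1.333) = 1.1496 / 0.2874 ≈ 4.00

4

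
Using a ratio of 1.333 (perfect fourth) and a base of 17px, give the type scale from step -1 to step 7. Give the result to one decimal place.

12.8px, 17.0px, 22.7px, 30.2px, 40.3px, 53.7px, 71.5px, 95.4px, 127.1px

Step -1: 17.0 ÷ 1.333 = 12.8
Step 0: 17px
Step 1: 17.0 × 1.333 = 22.7
Step 2: 17.0 × 1.333² = 30.2
Step 3: 17.0 × 1.333³ = 40.3
Step 4: 17.0 × 1.333⁴ = 53.7
Step 5: 17.0 × 1.333⁵ = 71.5
Step 6: 17.0 × 1.333⁶ = 95.4
Step 7: 17.0 × 1.333⁷ = 127.1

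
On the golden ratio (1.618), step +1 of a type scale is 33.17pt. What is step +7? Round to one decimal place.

595.1pt

33.17 × 1.618⁶ = 33.17 × 17.94201 ≈ 595.136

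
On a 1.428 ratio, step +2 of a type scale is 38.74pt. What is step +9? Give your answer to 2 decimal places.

Moving from step +2 to step +9 is 7 steps up, so multiply by r⁷.
38.74 × 1.428⁷ = 38.74 × 12.10870 ≈ 469.091

469.09pt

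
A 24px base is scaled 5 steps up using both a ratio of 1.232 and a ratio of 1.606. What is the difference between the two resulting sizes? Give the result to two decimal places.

At 1.232: 24.0 × 1.232⁵ = 68.1185px
At 1.606: 24.0 × 1.606⁵ = 256.4124px
Difference: 256.4124 − 68.1185 = 188.2939px

188.29px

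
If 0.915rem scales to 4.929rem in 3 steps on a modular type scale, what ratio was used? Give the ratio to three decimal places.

1.753

The ratio satisfies 0.915 × r³ = 4.929, so r = (4.929 / 0.915)^(1/3).
r = 5.3869^(1/3) ≈ 1.7530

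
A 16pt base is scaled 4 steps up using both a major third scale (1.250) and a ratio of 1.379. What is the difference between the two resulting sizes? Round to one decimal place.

18.8pt

Major third: 16.0 × 1.250⁴ = 39.062pt
At 1.379: 16.0 × 1.379⁴ = 57.860pt
Difference: 57.860 − 39.062 = 18.798pt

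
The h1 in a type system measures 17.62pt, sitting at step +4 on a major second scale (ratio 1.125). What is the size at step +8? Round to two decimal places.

28.22pt

17.62 × 1.125⁴ = 17.62 × 1.60181 ≈ 28.224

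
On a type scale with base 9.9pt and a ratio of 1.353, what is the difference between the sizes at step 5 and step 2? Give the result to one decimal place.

26.8pt

Step 2: 9.9 × 1.353² = 18.123pt
Step 5: 9.9 × 1.353⁵ = 44.887pt
Difference: 44.887 − 18.123 = 26.764pt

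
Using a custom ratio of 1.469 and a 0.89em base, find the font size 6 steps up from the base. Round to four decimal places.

8.9438em

A modular type scale is a geometric sequence: sizeₙ = base × rⁿ.
0.89 × 1.469⁶ = 0.89 × 10.04918 ≈ 8.9438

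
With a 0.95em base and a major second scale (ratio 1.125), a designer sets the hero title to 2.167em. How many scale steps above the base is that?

7

1.125ⁿ = 2.167 / 0.95 = 2.2811
n = ln(2.2811) / ln(1.125) = 0.8246 / 0.1178 ≈ 7.00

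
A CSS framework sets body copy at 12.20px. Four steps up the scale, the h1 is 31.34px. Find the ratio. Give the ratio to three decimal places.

r⁴ = 31.34 / 12.20, so r = (31.34/12.20)^(1/4).
r = 2.5689^(1/4) ≈ 1.2660

1.266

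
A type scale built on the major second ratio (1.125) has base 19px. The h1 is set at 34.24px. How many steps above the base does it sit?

5

1.125ⁿ = 34.24 / 19 = 1.8021
n = ln(1.8021) / ln(1.125) = 0.5890 / 0.1178 ≈ 5.00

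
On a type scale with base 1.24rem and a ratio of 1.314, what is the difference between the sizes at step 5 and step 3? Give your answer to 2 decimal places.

Step 3: 1.24 × 1.314³ = 2.8132rem
Step 5: 1.24 × 1.314⁵ = 4.8573rem
Difference: 4.8573 − 2.8132 = 2.0441rem

2.04rem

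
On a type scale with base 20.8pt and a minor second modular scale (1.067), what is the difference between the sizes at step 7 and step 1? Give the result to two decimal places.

Step 1: 20.8 × 1.067 = 22.1936pt
Step 7: 20.8 × 1.067⁷ = 32.7502pt
Difference: 32.7502 − 22.1936 = 10.5566pt

10.56pt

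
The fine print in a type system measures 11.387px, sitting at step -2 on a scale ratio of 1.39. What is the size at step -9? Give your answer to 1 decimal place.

The gap is -9 − (-2) = -7 steps, so the factor is 1.39^-7.
11.387 ÷ 1.39⁷ = 11.387 ÷ 10.02544 ≈ 1.136

1.1px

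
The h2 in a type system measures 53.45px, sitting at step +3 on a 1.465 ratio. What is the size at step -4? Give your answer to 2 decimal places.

3.69px

53.45 ÷ 1.465⁷ = 53.45 ÷ 14.48316 ≈ 3.690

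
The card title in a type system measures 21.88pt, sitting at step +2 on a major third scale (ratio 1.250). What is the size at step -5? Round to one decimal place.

The gap is -5 − (2) = -7 steps, so the factor is 1.250^-7.
21.88 ÷ 1.250⁷ = 21.88 ÷ 4.76837 ≈ 4.589

4.6pt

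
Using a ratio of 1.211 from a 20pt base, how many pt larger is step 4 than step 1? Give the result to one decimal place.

18.8pt

Step 1: 20.0 × 1.211 = 24.220pt
Step 4: 20.0 × 1.211⁴ = 43.014pt
Difference: 43.014 − 24.220 = 18.794pt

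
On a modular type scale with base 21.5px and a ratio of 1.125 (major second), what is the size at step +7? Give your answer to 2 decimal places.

21.5 × 1.125⁷ = 21.5 × 2.28070 ≈ 49.03

49.03px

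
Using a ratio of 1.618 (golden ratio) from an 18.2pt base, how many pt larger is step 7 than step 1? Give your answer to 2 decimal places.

Step 1: 18.2 × 1.618 = 29.4476pt
Step 7: 18.2 × 1.618⁷ = 528.3491pt
Difference: 528.3491 − 29.4476 = 498.9015pt

498.90pt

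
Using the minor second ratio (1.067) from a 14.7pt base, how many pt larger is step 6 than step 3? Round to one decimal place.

Step 3: 14.7 × 1.067³ = 17.857pt
Step 6: 14.7 × 1.067⁶ = 21.692pt
Difference: 21.692 − 17.857 = 3.835pt

3.8pt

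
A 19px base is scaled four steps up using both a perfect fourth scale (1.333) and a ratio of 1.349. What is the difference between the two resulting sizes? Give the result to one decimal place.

Perfect fourth: 19.0 × 1.333⁴ = 59.989px
At 1.349: 19.0 × 1.349⁴ = 62.922px
Difference: 62.922 − 59.989 = 2.933px

2.9px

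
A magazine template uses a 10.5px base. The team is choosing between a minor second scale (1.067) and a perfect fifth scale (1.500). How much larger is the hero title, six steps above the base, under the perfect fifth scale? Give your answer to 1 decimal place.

104.1px

Minor second: 10.5 × 1.067⁶ = 15.494px
Perfect fifth: 10.5 × 1.500⁶ = 119.602px
Difference: 119.602 − 15.494 = 104.108px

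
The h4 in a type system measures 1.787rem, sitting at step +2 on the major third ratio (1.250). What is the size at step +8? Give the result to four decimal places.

6.8169rem

Moving from step +2 to step +8 is 6 steps up, so multiply by r⁶.
1.787 × 1.250⁶ = 1.787 × 3.81470 ≈ 6.8169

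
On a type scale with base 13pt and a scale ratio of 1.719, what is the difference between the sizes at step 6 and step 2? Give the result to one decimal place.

297.0pt

Step 2: 13.0 × 1.719² = 38.414pt
Step 6: 13.0 × 1.719⁶ = 335.427pt
Difference: 335.427 − 38.414 = 297.013pt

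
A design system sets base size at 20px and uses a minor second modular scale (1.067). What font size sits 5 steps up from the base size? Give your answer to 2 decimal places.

Every step multiplies by the scale ratio.
20.0 × 1.067⁵ = 20.0 × 1.38300 ≈ 27.66

27.66px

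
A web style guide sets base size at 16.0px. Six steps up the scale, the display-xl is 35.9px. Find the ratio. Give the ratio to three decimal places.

1.144

r⁶ = 35.9 / 16.0, so r = (35.9/16.0)^(1/6).
r = 2.2437^(1/6) ≈ 1.1442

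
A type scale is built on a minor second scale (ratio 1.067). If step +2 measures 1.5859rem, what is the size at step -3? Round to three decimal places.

1.147rem

1.5859 ÷ 1.067⁵ = 1.5859 ÷ 1.38300 ≈ 1.147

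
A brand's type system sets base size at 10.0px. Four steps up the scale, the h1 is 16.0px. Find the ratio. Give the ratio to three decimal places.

1.125

r⁴ = 16.0 / 10.0, so r = (16.0/10.0)^(1/4).
r = 1.6000^(1/4) ≈ 1.1247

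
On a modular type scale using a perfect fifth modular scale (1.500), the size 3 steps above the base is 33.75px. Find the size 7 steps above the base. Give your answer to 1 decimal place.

170.9px

33.75 × 1.500⁴ = 33.75 × 5.06250 ≈ 170.859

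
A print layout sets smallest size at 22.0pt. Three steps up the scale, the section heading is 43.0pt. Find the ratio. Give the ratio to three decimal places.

r³ = 43.0 / 22.0, so r = (43.0/22.0)^(1/3).
r = 1.9545^(1/3) ≈ 1.2503

1.250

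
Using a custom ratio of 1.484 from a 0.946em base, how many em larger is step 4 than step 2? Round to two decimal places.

2.50em

Step 2: 0.946 × 1.484² = 2.0833em
Step 4: 0.946 × 1.484⁴ = 4.5880em
Difference: 4.5880 − 2.0833 = 2.5047em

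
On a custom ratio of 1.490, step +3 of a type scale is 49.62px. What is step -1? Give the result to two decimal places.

49.62 ÷ 1.490⁴ = 49.62 ÷ 4.92884 ≈ 10.067

10.07px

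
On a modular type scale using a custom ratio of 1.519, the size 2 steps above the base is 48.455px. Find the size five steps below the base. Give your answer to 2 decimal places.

2.60px

48.455 ÷ 1.519⁷ = 48.455 ÷ 18.65969 ≈ 2.597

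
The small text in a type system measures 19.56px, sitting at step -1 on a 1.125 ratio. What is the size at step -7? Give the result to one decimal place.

19.56 ÷ 1.125⁶ = 19.56 ÷ 2.02729 ≈ 9.648

9.6px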